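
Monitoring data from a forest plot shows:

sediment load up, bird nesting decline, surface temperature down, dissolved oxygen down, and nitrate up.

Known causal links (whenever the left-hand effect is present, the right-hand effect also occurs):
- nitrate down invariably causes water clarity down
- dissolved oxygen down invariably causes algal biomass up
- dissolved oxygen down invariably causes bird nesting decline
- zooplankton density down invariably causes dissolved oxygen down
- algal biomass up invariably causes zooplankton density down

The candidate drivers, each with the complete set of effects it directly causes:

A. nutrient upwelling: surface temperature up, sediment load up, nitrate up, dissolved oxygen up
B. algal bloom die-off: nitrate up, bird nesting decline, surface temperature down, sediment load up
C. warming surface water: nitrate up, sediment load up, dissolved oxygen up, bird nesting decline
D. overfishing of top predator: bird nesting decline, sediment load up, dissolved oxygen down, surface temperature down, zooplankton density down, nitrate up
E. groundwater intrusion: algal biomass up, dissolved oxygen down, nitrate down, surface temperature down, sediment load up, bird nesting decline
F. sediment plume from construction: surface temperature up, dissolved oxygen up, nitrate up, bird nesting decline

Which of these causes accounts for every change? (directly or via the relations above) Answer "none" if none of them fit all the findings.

D

Testing each hypothesis:
(A) nutrient upwelling — sediment load up yes; bird nesting decline NO; surface temperature down NO; dissolved oxygen down NO; nitrate up yes
(B) algal bloom die-off — sediment load up yes; bird nesting decline yes; surface temperature down yes; dissolved oxygen down NO; nitrate up yes
(C) warming surface water — sediment load up yes; bird nesting decline yes; surface temperature down NO; dissolved oxygen down NO; nitrate up yes
(D) overfishing of top predator — sediment load up yes; bird nesting decline yes; surface temperature down yes; dissolved oxygen down yes; nitrate up yes
(E) groundwater intrusion — sediment load up yes; bird nesting decline yes; surface temperature down yes; dissolved oxygen down yes; nitrate up NO
(F) sediment plume from construction — fails on sediment load up, surface temperature down, dissolved oxygen down (predicts surface temperature up, not surface temperature down; predicts dissolved oxygen up, not dissolved oxygen down)
(D) is the only candidate with no mismatches.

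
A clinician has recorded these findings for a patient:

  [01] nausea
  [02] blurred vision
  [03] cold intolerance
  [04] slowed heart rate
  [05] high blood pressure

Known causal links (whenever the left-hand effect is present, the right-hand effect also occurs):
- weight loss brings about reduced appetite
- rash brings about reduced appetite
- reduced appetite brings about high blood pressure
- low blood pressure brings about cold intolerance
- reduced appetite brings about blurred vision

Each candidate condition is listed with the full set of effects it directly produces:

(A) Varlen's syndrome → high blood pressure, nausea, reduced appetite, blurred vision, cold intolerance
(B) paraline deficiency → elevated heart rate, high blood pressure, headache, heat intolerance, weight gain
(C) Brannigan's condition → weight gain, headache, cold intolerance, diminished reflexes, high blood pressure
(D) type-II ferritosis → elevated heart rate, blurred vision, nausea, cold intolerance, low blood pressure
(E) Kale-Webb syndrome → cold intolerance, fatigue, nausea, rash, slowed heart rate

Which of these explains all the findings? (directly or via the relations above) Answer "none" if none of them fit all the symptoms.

E

Testing each hypothesis:
(A) Varlen's syndrome — does not account for slowed heart rate
(B) paraline deficiency — fails on nausea, blurred vision, cold intolerance, slowed heart rate (predicts heat intolerance, not cold intolerance; predicts elevated heart rate, not slowed heart rate)
(C) Brannigan's condition — does not account for nausea, blurred vision, slowed heart rate
(D) type-II ferritosis — nausea +; blurred vision +; cold intolerance +; slowed heart rate -; high blood pressure -
(E) Kale-Webb syndrome — accounts for every observation (blurred vision via rash → reduced appetite → blurred vision)
(E) is the only candidate with no mismatches.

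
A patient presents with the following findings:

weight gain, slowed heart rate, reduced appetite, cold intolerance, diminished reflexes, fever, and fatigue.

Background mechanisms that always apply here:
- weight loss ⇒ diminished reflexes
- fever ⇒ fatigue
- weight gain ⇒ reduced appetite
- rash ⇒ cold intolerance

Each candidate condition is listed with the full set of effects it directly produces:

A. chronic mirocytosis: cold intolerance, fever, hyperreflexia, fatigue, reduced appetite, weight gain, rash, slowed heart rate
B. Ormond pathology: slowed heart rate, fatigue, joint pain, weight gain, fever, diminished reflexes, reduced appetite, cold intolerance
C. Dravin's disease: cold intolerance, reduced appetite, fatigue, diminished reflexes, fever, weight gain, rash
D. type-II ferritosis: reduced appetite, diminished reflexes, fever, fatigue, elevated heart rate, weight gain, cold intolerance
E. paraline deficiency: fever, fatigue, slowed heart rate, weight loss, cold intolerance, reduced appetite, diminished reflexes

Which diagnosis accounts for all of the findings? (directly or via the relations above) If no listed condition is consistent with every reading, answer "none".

Checking each candidate against the observations:
(A) chronic mirocytosis — fails on diminished reflexes (predicts hyperreflexia, not diminished reflexes)
(B) Ormond pathology — weight gain yes; slowed heart rate yes; reduced appetite yes; cold intolerance yes; diminished reflexes yes; fever yes; fatigue yes
(C) Dravin's disease — weight gain yes; slowed heart rate NO; reduced appetite yes; cold intolerance yes; diminished reflexes yes; fever yes; fatigue yes
(D) type-II ferritosis — fails on slowed heart rate (predicts elevated heart rate, not slowed heart rate)
(E) paraline deficiency — fails on weight gain (predicts weight loss, not weight gain)
(B) alone accounts for all the evidence.

B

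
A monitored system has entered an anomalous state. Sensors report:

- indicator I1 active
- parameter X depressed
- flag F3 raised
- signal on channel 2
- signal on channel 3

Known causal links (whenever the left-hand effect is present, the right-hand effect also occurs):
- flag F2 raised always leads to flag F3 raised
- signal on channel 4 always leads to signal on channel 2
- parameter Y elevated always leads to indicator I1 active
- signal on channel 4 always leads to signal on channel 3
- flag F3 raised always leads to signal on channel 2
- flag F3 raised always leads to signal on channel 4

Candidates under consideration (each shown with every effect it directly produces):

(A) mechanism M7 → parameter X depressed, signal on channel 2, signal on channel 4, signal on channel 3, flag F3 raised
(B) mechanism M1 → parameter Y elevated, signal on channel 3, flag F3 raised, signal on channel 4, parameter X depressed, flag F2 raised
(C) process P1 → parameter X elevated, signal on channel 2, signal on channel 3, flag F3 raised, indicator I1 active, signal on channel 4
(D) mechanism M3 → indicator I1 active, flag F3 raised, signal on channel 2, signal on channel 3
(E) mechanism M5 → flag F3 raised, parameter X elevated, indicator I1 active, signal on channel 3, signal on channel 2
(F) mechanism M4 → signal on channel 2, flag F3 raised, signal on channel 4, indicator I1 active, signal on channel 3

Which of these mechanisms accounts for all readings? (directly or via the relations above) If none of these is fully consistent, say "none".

B

Testing each hypothesis:
(A) mechanism M7 — indicator I1 active -; parameter X depressed +; flag F3 raised +; signal on channel 2 +; signal on channel 3 +
(B) mechanism M1 — accounts for every observation (indicator I1 active by parameter Y elevated → indicator I1 active)
(C) process P1 — fails on parameter X depressed (predicts parameter X elevated, not parameter X depressed)
(D) mechanism M3 — indicator I1 active +; parameter X depressed -; flag F3 raised +; signal on channel 2 +; signal on channel 3 +
(E) mechanism M5 — fails on parameter X depressed (predicts parameter X elevated, not parameter X depressed)
(F) mechanism M4 — does not account for parameter X depressed
Only (B) is consistent with every observation.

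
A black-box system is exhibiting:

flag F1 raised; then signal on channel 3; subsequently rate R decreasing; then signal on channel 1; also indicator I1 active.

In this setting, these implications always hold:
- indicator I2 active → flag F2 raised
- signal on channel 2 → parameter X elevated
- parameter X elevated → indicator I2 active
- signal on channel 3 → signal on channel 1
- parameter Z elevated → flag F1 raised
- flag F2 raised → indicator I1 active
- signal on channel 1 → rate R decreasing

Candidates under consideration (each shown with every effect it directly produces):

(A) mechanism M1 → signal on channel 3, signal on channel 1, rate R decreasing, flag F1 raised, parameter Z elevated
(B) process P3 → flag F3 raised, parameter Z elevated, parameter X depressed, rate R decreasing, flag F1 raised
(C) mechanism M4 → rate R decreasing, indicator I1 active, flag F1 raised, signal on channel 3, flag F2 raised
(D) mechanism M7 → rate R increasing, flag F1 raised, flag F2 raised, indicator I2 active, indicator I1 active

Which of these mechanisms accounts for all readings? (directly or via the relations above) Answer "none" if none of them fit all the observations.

Testing each hypothesis:
(A) mechanism M1 — does not account for indicator I1 active
(B) process P3 — flag F1 raised +; signal on channel 3 -; rate R decreasing +; signal on channel 1 -; indicator I1 active -
(C) mechanism M4 — accounts for every observation (signal on channel 1 by signal on channel 3 → signal on channel 1)
(D) mechanism M7 — flag F1 raised +; signal on channel 3 -; rate R decreasing -; signal on channel 1 -; indicator I1 active +
(C) is the only candidate with no mismatches.

C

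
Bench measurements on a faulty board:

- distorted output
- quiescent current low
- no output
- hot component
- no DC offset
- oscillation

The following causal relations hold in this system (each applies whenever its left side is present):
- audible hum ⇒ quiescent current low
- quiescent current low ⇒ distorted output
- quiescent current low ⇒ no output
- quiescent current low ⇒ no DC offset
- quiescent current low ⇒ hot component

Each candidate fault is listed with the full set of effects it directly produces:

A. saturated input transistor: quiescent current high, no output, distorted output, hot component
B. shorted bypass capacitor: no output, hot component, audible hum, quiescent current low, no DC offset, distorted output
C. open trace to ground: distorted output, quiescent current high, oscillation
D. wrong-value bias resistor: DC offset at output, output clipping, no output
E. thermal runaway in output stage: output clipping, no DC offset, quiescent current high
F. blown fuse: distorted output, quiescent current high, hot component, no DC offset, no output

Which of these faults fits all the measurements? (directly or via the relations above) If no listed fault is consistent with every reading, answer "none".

For each candidate, compare predicted effects to what was observed:
(A) saturated input transistor — fails on quiescent current low, no DC offset, oscillation (predicts quiescent current high, not quiescent current low)
(B) shorted bypass capacitor — does not account for oscillation
(C) open trace to ground — fails on quiescent current low, no output, hot component, no DC offset (predicts quiescent current high, not quiescent current low)
(D) wrong-value bias resistor — fails on distorted output, quiescent current low, hot component, no DC offset, oscillation (predicts DC offset at output, not no DC offset)
(E) thermal runaway in output stage — distorted output NO; quiescent current low NO; no output NO; hot component NO; no DC offset yes; oscillation NO
(F) blown fuse — fails on quiescent current low, oscillation (predicts quiescent current high, not quiescent current low)
Every candidate fails on at least one observation.

none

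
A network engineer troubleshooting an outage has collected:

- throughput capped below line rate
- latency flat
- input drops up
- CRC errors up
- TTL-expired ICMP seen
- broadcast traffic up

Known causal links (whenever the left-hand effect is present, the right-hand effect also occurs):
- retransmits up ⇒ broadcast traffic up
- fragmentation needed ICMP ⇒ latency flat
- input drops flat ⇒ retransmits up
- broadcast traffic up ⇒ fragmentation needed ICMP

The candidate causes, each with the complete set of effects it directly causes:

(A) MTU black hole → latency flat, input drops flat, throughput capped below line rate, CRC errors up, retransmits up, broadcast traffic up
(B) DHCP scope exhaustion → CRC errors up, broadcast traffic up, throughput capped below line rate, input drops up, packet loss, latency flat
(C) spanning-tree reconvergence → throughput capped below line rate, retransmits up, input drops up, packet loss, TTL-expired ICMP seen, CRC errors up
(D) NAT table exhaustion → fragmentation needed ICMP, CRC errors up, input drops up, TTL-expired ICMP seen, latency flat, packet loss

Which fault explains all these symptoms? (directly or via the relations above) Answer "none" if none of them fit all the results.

Per-candidate check:
(A) MTU black hole — throughput capped below line rate ✓; latency flat ✓; input drops up ✗; CRC errors up ✓; TTL-expired ICMP seen ✗; broadcast traffic up ✓
(B) DHCP scope exhaustion — does not account for TTL-expired ICMP seen
(C) spanning-tree reconvergence — accounts for every observation (latency flat by retransmits up → broadcast traffic up → fragmentation needed ICMP → latency flat)
(D) NAT table exhaustion — does not account for throughput capped below line rate, broadcast traffic up
Only (C) is consistent with every observation.

C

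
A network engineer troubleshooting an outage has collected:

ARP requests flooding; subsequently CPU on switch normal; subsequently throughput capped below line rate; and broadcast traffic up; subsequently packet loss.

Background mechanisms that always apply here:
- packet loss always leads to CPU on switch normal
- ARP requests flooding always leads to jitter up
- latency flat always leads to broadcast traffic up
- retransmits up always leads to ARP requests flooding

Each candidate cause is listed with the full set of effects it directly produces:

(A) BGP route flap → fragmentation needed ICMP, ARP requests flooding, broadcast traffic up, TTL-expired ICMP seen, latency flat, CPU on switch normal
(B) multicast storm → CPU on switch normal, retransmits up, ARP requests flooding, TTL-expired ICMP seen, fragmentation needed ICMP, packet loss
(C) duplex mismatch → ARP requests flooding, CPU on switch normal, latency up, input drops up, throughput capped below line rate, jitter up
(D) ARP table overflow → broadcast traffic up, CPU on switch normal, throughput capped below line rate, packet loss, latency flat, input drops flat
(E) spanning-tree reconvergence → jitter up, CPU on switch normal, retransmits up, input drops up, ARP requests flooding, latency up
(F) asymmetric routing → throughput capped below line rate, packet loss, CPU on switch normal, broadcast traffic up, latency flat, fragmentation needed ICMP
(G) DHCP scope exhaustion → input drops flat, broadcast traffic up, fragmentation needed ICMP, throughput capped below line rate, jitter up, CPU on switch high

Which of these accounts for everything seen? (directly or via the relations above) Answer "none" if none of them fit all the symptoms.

none

Per-candidate check:
(A) BGP route flap — ARP requests flooding match; CPU on switch normal match; throughput capped below line rate miss; broadcast traffic up match; packet loss miss
(B) multicast storm — does not account for throughput capped below line rate, broadcast traffic up
(C) duplex mismatch — ARP requests flooding match; CPU on switch normal match; throughput capped below line rate match; broadcast traffic up miss; packet loss miss
(D) ARP table overflow — does not account for ARP requests flooding
(E) spanning-tree reconvergence — ARP requests flooding match; CPU on switch normal match; throughput capped below line rate miss; broadcast traffic up miss; packet loss miss
(F) asymmetric routing — does not account for ARP requests flooding
(G) DHCP scope exhaustion — ARP requests flooding miss; CPU on switch normal miss; throughput capped below line rate match; broadcast traffic up match; packet loss miss
None of the listed candidates fits everything.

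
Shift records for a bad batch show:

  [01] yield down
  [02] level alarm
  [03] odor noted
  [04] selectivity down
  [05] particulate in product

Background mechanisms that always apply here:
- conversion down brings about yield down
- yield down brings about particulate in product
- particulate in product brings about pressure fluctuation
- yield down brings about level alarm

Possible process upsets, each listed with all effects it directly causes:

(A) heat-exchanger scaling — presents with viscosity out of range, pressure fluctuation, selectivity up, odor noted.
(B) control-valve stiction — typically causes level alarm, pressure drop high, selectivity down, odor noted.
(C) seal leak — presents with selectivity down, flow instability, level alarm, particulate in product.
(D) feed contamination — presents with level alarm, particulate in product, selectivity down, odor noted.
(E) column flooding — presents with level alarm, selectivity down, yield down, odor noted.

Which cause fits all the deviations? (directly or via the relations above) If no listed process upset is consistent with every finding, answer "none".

Testing each hypothesis:
(A) heat-exchanger scaling — yield down miss; level alarm miss; odor noted match; selectivity down miss; particulate in product miss
(B) control-valve stiction — yield down miss; level alarm match; odor noted match; selectivity down match; particulate in product miss
(C) seal leak — does not account for yield down, odor noted
(D) feed contamination — does not account for yield down
(E) column flooding — accounts for every observation (particulate in product by yield down → particulate in product)
Only (E) is consistent with every observation.

E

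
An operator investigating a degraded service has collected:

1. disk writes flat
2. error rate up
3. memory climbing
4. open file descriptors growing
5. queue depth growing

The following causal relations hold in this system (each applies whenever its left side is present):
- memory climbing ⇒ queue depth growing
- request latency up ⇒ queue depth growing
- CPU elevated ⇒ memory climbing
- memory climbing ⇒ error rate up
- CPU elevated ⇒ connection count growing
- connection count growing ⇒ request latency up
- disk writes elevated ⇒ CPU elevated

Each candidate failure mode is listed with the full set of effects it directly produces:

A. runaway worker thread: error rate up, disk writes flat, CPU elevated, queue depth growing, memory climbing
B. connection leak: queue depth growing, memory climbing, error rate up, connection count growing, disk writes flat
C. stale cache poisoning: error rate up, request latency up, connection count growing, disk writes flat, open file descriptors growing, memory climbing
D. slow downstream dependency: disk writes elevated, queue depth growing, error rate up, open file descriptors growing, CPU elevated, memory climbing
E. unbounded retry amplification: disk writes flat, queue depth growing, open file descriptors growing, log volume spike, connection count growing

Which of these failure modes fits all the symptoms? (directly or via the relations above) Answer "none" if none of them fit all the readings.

C

Testing each hypothesis:
(A) runaway worker thread — disk writes flat match; error rate up match; memory climbing match; open file descriptors growing miss; queue depth growing match
(B) connection leak — disk writes flat match; error rate up match; memory climbing match; open file descriptors growing miss; queue depth growing match
(C) stale cache poisoning — accounts for every observation (queue depth growing via request latency up → queue depth growing)
(D) slow downstream dependency — fails on disk writes flat (predicts disk writes elevated, not disk writes flat)
(E) unbounded retry amplification — disk writes flat match; error rate up miss; memory climbing miss; open file descriptors growing match; queue depth growing match
(C) alone accounts for all the evidence.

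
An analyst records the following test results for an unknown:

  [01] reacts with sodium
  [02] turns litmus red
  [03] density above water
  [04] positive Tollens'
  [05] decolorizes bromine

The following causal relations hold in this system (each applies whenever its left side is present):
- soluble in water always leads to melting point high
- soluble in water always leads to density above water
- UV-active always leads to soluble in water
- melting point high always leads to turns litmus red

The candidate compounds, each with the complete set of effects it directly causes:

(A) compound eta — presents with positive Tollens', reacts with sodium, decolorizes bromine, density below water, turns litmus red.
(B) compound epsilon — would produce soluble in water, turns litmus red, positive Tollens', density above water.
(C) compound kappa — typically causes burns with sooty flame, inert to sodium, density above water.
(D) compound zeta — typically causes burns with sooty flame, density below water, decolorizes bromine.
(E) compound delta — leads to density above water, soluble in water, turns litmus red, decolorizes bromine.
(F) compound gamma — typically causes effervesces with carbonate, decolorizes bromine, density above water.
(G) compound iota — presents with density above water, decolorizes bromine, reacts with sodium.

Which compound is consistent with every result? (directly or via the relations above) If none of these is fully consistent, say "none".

Per-candidate check:
(A) compound eta — fails on density above water (predicts density below water, not density above water)
(B) compound epsilon — reacts with sodium -; turns litmus red +; density above water +; positive Tollens' +; decolorizes bromine -
(C) compound kappa — fails on reacts with sodium, turns litmus red, positive Tollens', decolorizes bromine (predicts inert to sodium, not reacts with sodium)
(D) compound zeta — fails on reacts with sodium, turns litmus red, density above water, positive Tollens' (predicts density below water, not density above water)
(E) compound delta — does not account for reacts with sodium, positive Tollens'
(F) compound gamma — does not account for reacts with sodium, turns litmus red, positive Tollens'
(G) compound iota — reacts with sodium +; turns litmus red -; density above water +; positive Tollens' -; decolorizes bromine +
No candidate is consistent with all observations.

none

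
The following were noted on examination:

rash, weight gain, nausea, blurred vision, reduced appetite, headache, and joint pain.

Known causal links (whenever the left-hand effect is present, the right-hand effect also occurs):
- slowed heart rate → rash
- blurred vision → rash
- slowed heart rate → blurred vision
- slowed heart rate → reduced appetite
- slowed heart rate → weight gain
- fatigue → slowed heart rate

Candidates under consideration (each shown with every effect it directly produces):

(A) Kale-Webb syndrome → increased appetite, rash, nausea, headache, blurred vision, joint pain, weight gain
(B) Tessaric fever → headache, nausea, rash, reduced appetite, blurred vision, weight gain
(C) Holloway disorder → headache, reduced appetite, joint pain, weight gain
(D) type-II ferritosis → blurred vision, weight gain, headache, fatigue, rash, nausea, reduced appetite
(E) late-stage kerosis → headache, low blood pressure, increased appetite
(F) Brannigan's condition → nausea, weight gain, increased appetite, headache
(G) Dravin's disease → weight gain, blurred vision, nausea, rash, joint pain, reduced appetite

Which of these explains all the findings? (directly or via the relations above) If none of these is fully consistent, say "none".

Testing each hypothesis:
(A) Kale-Webb syndrome — fails on reduced appetite (predicts increased appetite, not reduced appetite)
(B) Tessaric fever — rash match; weight gain match; nausea match; blurred vision match; reduced appetite match; headache match; joint pain miss
(C) Holloway disorder — does not account for rash, nausea, blurred vision
(D) type-II ferritosis — does not account for joint pain
(E) late-stage kerosis — rash miss; weight gain miss; nausea miss; blurred vision miss; reduced appetite miss; headache match; joint pain miss
(F) Brannigan's condition — fails on rash, blurred vision, reduced appetite, joint pain (predicts increased appetite, not reduced appetite)
(G) Dravin's disease — does not account for headache
None of the listed candidates fits everything.

none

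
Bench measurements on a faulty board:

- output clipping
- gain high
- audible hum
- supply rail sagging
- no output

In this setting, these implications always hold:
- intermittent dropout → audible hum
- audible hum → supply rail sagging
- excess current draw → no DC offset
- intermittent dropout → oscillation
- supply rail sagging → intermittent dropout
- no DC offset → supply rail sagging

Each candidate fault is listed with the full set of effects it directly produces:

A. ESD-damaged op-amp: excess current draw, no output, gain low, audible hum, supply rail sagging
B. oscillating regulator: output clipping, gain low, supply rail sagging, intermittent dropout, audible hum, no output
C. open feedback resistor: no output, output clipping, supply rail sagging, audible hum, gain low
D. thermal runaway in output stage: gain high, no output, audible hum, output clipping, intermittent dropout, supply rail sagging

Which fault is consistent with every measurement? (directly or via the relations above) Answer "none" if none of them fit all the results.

Testing each hypothesis:
(A) ESD-damaged op-amp — fails on output clipping, gain high (predicts gain low, not gain high)
(B) oscillating regulator — output clipping match; gain high miss; audible hum match; supply rail sagging match; no output match
(C) open feedback resistor — output clipping match; gain high miss; audible hum match; supply rail sagging match; no output match
(D) thermal runaway in output stage — output clipping match; gain high match; audible hum match; supply rail sagging match; no output match
(D) is the only candidate with no mismatches.

D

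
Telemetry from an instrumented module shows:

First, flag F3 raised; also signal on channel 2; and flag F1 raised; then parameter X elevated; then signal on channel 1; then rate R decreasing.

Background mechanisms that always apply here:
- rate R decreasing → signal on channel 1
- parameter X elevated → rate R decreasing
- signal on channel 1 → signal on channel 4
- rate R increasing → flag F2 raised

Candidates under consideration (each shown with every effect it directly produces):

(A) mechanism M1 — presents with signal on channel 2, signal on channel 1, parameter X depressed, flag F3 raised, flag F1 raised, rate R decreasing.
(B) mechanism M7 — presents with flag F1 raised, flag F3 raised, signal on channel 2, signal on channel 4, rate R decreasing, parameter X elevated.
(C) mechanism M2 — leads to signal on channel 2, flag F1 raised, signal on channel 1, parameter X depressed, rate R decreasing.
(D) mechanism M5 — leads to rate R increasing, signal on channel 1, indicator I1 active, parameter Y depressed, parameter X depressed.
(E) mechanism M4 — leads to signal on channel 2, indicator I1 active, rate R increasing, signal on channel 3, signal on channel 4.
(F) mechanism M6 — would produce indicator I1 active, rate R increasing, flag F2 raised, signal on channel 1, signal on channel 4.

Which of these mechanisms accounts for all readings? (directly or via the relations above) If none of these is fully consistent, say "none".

For each candidate, compare predicted effects to what was observed:
(A) mechanism M1 — flag F3 raised ✓; signal on channel 2 ✓; flag F1 raised ✓; parameter X elevated ✗; signal on channel 1 ✓; rate R decreasing ✓
(B) mechanism M7 — accounts for every observation (signal on channel 1 by rate R decreasing → signal on channel 1)
(C) mechanism M2 — fails on flag F3 raised, parameter X elevated (predicts parameter X depressed, not parameter X elevated)
(D) mechanism M5 — fails on flag F3 raised, signal on channel 2, flag F1 raised, parameter X elevated, rate R decreasing (predicts parameter X depressed, not parameter X elevated; predicts rate R increasing, not rate R decreasing)
(E) mechanism M4 — fails on flag F3 raised, flag F1 raised, parameter X elevated, signal on channel 1, rate R decreasing (predicts rate R increasing, not rate R decreasing)
(F) mechanism M6 — fails on flag F3 raised, signal on channel 2, flag F1 raised, parameter X elevated, rate R decreasing (predicts rate R increasing, not rate R decreasing)
Only (B) is consistent with every observation.

B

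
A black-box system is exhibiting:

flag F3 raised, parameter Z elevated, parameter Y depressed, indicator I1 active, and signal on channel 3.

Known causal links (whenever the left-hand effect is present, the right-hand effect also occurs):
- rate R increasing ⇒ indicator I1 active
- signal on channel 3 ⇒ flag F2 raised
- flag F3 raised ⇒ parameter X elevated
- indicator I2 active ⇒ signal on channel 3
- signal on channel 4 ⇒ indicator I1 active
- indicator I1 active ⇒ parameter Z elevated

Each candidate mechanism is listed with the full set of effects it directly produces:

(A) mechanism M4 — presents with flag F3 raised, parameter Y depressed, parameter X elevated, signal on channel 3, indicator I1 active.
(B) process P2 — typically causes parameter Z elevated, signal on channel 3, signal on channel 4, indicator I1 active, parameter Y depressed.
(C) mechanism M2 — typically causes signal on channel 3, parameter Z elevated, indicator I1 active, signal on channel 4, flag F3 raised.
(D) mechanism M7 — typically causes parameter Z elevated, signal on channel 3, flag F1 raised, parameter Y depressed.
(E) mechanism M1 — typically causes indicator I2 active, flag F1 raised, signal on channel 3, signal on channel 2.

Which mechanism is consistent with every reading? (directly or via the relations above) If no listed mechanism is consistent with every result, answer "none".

For each candidate, compare predicted effects to what was observed:
(A) mechanism M4 — flag F3 raised yes; parameter Z elevated yes (by indicator I1 active → parameter Z elevated); parameter Y depressed yes; indicator I1 active yes; signal on channel 3 yes
(B) process P2 — does not account for flag F3 raised
(C) mechanism M2 — flag F3 raised yes; parameter Z elevated yes; parameter Y depressed NO; indicator I1 active yes; signal on channel 3 yes
(D) mechanism M7 — does not account for flag F3 raised, indicator I1 active
(E) mechanism M1 — flag F3 raised NO; parameter Z elevated NO; parameter Y depressed NO; indicator I1 active NO; signal on channel 3 yes
(A) is the only candidate with no mismatches.

A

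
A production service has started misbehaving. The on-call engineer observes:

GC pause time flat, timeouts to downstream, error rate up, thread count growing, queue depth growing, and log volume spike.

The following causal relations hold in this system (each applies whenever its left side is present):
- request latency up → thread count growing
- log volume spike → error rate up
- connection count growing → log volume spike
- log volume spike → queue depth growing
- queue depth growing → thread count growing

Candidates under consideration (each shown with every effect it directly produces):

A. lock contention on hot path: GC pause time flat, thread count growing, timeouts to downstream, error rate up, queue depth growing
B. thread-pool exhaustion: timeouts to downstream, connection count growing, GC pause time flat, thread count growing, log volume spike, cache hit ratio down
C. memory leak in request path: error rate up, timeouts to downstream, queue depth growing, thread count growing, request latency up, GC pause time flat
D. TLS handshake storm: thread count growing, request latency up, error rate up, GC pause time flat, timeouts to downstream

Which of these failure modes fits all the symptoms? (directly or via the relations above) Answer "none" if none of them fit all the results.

B

For each candidate, compare predicted effects to what was observed:
(A) lock contention on hot path — GC pause time flat ✓; timeouts to downstream ✓; error rate up ✓; thread count growing ✓; queue depth growing ✓; log volume spike ✗
(B) thread-pool exhaustion — GC pause time flat ✓; timeouts to downstream ✓; error rate up ✓ (via log volume spike → error rate up); thread count growing ✓; queue depth growing ✓ (via log volume spike → queue depth growing); log volume spike ✓
(C) memory leak in request path — does not account for log volume spike
(D) TLS handshake storm — does not account for queue depth growing, log volume spike
(B) alone accounts for all the evidence.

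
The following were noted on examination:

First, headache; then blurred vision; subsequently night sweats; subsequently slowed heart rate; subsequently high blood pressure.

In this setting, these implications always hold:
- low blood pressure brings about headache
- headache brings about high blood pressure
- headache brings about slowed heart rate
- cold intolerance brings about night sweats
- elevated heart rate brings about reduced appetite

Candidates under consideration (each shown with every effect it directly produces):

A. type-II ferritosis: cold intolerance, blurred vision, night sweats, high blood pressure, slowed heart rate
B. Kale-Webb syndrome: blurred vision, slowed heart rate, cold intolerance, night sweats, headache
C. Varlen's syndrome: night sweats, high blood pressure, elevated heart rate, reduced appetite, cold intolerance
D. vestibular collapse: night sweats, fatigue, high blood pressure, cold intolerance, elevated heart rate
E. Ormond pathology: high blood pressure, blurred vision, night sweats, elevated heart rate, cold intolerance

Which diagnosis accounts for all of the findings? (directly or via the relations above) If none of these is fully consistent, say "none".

B

Testing each hypothesis:
(A) type-II ferritosis — does not account for headache
(B) Kale-Webb syndrome — headache ✓; blurred vision ✓; night sweats ✓; slowed heart rate ✓; high blood pressure ✓ (via headache → high blood pressure)
(C) Varlen's syndrome — headache ✗; blurred vision ✗; night sweats ✓; slowed heart rate ✗; high blood pressure ✓
(D) vestibular collapse — fails on headache, blurred vision, slowed heart rate (predicts elevated heart rate, not slowed heart rate)
(E) Ormond pathology — fails on headache, slowed heart rate (predicts elevated heart rate, not slowed heart rate)
Only (B) is consistent with every observation.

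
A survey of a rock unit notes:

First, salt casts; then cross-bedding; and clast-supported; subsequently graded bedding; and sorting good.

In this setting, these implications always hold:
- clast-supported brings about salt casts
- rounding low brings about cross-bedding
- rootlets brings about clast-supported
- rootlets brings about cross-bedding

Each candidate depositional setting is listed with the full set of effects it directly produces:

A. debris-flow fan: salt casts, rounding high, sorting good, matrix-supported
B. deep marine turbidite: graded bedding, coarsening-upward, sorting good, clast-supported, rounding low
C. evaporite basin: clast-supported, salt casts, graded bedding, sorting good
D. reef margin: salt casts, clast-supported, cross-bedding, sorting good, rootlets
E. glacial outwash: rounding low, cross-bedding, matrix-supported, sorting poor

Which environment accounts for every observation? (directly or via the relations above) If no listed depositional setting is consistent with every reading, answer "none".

B

For each candidate, compare predicted effects to what was observed:
(A) debris-flow fan — salt casts ✓; cross-bedding ✗; clast-supported ✗; graded bedding ✗; sorting good ✓
(B) deep marine turbidite — salt casts ✓ (by clast-supported → salt casts); cross-bedding ✓ (by rounding low → cross-bedding); clast-supported ✓; graded bedding ✓; sorting good ✓
(C) evaporite basin — does not account for cross-bedding
(D) reef margin — salt casts ✓; cross-bedding ✓; clast-supported ✓; graded bedding ✗; sorting good ✓
(E) glacial outwash — salt casts ✗; cross-bedding ✓; clast-supported ✗; graded bedding ✗; sorting good ✗
(B) alone accounts for all the evidence.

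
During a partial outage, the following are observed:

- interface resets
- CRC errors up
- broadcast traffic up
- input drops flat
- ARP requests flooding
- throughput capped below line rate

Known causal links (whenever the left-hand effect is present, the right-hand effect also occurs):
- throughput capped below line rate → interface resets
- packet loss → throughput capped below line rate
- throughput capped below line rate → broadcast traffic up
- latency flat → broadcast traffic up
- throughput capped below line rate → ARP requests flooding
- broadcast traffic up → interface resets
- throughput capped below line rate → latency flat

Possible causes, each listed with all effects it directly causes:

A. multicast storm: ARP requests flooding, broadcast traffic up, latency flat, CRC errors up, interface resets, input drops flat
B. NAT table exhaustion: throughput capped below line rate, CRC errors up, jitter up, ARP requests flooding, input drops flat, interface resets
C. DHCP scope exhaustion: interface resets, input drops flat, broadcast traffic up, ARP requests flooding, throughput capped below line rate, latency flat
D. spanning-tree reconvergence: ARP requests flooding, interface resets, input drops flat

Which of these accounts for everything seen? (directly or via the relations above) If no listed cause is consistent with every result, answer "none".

Checking each candidate against the observations:
(A) multicast storm — does not account for throughput capped below line rate
(B) NAT table exhaustion — accounts for every observation (broadcast traffic up through throughput capped below line rate → broadcast traffic up)
(C) DHCP scope exhaustion — interface resets match; CRC errors up miss; broadcast traffic up match; input drops flat match; ARP requests flooding match; throughput capped below line rate match
(D) spanning-tree reconvergence — interface resets match; CRC errors up miss; broadcast traffic up miss; input drops flat match; ARP requests flooding match; throughput capped below line rate miss
Only (B) is consistent with every observation.

B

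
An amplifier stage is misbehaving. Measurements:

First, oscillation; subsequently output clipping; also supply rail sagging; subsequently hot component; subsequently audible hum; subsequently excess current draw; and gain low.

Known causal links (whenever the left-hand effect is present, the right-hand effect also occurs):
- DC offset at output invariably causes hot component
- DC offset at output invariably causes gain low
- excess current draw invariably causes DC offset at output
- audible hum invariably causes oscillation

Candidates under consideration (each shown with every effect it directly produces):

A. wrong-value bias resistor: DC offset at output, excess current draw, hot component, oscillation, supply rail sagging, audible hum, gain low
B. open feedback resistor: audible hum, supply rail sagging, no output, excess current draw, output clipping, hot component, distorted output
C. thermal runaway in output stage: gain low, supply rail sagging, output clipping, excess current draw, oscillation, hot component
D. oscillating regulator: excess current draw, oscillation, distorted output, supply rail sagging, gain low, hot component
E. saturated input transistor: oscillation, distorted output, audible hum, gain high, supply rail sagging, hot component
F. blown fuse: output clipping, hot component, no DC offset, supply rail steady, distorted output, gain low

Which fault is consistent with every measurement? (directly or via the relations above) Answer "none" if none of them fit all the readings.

B

Per-candidate check:
(A) wrong-value bias resistor — does not account for output clipping
(B) open feedback resistor — accounts for every observation (oscillation via audible hum → oscillation)
(C) thermal runaway in output stage — oscillation ✓; output clipping ✓; supply rail sagging ✓; hot component ✓; audible hum ✗; excess current draw ✓; gain low ✓
(D) oscillating regulator — does not account for output clipping, audible hum
(E) saturated input transistor — fails on output clipping, excess current draw, gain low (predicts gain high, not gain low)
(F) blown fuse — fails on oscillation, supply rail sagging, audible hum, excess current draw (predicts supply rail steady, not supply rail sagging)
Only (B) is consistent with every observation.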